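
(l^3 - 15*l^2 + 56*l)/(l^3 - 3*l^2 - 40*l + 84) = l*(l - 8)/(l^2 + 4*l - 12)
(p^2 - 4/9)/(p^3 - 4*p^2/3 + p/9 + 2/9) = (3*p + 2)/(3*p^2 - 2*p - 1)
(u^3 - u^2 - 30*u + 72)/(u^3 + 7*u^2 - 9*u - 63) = (u^2 + 2*u - 24)/(u^2 + 10*u + 21)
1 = 1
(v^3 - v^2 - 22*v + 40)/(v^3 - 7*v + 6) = (v^2 + v - 20)/(v^2 + 2*v - 3)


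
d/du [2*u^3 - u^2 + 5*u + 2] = 6*u^2 - 2*u + 5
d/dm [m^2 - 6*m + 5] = 2*m - 6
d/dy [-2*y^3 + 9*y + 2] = 9 - 6*y^2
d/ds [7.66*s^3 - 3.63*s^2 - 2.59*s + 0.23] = 22.98*s^2 - 7.26*s - 2.59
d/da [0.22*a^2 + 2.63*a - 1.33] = 0.44*a + 2.63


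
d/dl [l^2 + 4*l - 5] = 2*l + 4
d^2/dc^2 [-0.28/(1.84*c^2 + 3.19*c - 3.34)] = (1.895936*c^2 + 3.286976*c - 0.28*(3.68*c + 3.19)*(7.36*c + 6.38) - 3.441536)/(1.84*c^2 + 3.19*c - 3.34)^3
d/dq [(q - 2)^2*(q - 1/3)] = (q - 2)*(9*q - 8)/3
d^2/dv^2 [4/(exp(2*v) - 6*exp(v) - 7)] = 8*((3 - 2*exp(v))*(-exp(2*v) + 6*exp(v) + 7) - 4*(exp(v) - 3)^2*exp(v))*exp(v)/(-exp(2*v) + 6*exp(v) + 7)^3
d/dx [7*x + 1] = 7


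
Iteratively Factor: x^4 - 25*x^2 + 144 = (x + 4)*(x^3 - 4*x^2 - 9*x + 36) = (x - 4)*(x + 4)*(x^2 - 9) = (x - 4)*(x + 3)*(x + 4)*(x - 3)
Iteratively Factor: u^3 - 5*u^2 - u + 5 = (u + 1)*(u^2 - 6*u + 5) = (u - 1)*(u + 1)*(u - 5)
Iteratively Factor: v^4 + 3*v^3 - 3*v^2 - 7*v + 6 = (v - 1)*(v^3 + 4*v^2 + v - 6) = (v - 1)^2*(v^2 + 5*v + 6) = (v - 1)^2*(v + 2)*(v + 3)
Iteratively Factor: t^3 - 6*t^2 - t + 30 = (t - 5)*(t^2 - t - 6) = (t - 5)*(t - 3)*(t + 2)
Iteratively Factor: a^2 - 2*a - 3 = (a + 1)*(a - 3)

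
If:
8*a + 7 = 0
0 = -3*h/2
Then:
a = -7/8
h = 0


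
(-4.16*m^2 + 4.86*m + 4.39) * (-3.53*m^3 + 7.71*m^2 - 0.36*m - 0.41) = 14.6848*m^5 - 49.2294*m^4 + 23.4715*m^3 + 33.8029*m^2 - 3.573*m - 1.7999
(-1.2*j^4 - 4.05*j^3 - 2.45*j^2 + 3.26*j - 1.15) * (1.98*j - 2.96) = -2.376*j^5 - 4.467*j^4 + 7.137*j^3 + 13.7068*j^2 - 11.9266*j + 3.404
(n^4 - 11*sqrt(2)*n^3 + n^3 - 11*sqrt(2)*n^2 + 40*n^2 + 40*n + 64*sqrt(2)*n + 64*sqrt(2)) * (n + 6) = n^5 - 11*sqrt(2)*n^4 + 7*n^4 - 77*sqrt(2)*n^3 + 46*n^3 - 2*sqrt(2)*n^2 + 280*n^2 + 240*n + 448*sqrt(2)*n + 384*sqrt(2)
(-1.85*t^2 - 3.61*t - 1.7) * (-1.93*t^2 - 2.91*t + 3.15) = 3.5705*t^4 + 12.3508*t^3 + 7.9586*t^2 - 6.4245*t - 5.355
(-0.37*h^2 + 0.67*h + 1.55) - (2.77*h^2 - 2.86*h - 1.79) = -3.14*h^2 + 3.53*h + 3.34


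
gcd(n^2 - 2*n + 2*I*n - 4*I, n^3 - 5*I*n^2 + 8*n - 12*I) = n + 2*I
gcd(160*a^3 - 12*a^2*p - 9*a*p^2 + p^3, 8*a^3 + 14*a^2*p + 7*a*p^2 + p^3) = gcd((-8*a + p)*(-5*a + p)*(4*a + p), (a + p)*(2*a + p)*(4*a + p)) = 4*a + p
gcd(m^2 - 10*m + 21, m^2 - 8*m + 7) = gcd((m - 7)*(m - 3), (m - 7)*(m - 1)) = m - 7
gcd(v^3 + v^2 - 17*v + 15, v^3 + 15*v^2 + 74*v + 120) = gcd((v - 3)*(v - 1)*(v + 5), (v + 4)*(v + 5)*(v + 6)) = v + 5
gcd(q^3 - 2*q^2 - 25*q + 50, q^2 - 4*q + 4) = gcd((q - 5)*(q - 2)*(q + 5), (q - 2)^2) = q - 2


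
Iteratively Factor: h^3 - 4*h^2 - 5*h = (h - 5)*(h^2 + h) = h*(h - 5)*(h + 1)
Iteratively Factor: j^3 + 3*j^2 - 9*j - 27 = (j + 3)*(j^2 - 9) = (j + 3)^2*(j - 3)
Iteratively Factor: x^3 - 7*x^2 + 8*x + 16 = (x - 4)*(x^2 - 3*x - 4) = (x - 4)^2*(x + 1)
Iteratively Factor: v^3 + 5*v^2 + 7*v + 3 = (v + 3)*(v^2 + 2*v + 1) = (v + 1)*(v + 3)*(v + 1)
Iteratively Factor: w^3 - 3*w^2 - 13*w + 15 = (w - 1)*(w^2 - 2*w - 15) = (w - 5)*(w - 1)*(w + 3)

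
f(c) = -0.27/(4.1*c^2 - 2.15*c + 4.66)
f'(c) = -0.27*(2.15 - 8.2*c)/(4.1*c^2 - 2.15*c + 4.66)^2 = (2.214*c - 0.5805)/(4.1*c^2 - 2.15*c + 4.66)^2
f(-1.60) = -0.01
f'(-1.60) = -0.01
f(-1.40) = -0.02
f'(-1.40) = -0.01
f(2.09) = -0.01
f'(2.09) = 0.01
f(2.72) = -0.01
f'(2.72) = 0.01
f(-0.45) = -0.04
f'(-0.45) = -0.04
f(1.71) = -0.02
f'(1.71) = 0.02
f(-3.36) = -0.00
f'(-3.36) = -0.00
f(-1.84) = -0.01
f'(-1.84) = -0.01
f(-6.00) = -0.00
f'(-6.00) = -0.00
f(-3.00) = -0.01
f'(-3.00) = -0.00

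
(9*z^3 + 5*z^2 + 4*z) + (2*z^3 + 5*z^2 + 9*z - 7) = 11*z^3 + 10*z^2 + 13*z - 7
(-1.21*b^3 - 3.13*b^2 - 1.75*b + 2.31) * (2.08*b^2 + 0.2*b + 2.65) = -2.5168*b^5 - 6.7524*b^4 - 7.4725*b^3 - 3.8397*b^2 - 4.1755*b + 6.1215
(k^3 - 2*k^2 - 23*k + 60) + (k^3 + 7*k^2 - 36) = 2*k^3 + 5*k^2 - 23*k + 24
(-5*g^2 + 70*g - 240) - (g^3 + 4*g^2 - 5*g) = -g^3 - 9*g^2 + 75*g - 240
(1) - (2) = -1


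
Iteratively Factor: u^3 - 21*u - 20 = (u + 1)*(u^2 - u - 20) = (u - 5)*(u + 1)*(u + 4)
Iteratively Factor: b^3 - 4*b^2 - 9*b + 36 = (b - 4)*(b^2 - 9) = (b - 4)*(b + 3)*(b - 3)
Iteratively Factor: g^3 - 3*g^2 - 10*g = (g)*(g^2 - 3*g - 10) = g*(g + 2)*(g - 5)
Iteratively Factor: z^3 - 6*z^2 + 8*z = (z - 2)*(z^2 - 4*z) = (z - 4)*(z - 2)*(z)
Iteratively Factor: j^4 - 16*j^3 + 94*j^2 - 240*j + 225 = (j - 5)*(j^3 - 11*j^2 + 39*j - 45) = (j - 5)*(j - 3)*(j^2 - 8*j + 15) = (j - 5)*(j - 3)^2*(j - 5)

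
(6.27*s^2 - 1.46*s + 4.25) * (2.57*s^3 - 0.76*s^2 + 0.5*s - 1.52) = 16.1139*s^5 - 8.5174*s^4 + 15.1671*s^3 - 13.4904*s^2 + 4.3442*s - 6.46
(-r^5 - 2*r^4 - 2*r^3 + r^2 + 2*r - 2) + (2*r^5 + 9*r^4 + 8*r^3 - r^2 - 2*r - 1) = r^5 + 7*r^4 + 6*r^3 - 3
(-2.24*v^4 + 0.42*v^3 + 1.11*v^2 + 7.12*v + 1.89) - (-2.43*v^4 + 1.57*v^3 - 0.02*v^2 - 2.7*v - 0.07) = 0.19*v^4 - 1.15*v^3 + 1.13*v^2 + 9.82*v + 1.96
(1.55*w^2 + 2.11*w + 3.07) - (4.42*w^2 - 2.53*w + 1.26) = -2.87*w^2 + 4.64*w + 1.81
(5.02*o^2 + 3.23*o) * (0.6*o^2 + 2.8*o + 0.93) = 3.012*o^4 + 15.994*o^3 + 13.7126*o^2 + 3.0039*o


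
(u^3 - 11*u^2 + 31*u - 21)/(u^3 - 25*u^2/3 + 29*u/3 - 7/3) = 3*(u - 3)/(3*u - 1)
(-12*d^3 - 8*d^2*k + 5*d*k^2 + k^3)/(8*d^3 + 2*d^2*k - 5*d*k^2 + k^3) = (-6*d - k)/(4*d - k)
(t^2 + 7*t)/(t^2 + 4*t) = (t + 7)/(t + 4)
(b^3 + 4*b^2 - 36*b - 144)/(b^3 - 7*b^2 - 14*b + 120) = (b + 6)/(b - 5)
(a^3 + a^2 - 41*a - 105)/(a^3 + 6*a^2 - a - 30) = (a - 7)/(a - 2)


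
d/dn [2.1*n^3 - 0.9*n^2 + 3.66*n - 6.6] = 6.3*n^2 - 1.8*n + 3.66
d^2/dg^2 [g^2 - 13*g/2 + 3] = 2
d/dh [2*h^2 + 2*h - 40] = 4*h + 2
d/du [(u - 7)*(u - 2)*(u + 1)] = 3*u^2 - 16*u + 5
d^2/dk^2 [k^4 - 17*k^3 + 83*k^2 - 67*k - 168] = 12*k^2 - 102*k + 166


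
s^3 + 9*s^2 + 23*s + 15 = (s + 1)*(s + 3)*(s + 5)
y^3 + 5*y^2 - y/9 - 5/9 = (y - 1/3)*(y + 1/3)*(y + 5)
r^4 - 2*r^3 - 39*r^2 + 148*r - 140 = (r - 5)*(r - 2)^2*(r + 7)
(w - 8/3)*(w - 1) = w^2 - 11*w/3 + 8/3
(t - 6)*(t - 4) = t^2 - 10*t + 24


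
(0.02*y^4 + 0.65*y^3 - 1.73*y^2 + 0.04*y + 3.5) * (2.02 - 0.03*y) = -0.0006*y^5 + 0.0209*y^4 + 1.3649*y^3 - 3.4958*y^2 - 0.0242*y + 7.07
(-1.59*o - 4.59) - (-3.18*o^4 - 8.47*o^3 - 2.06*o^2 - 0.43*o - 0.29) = 3.18*o^4 + 8.47*o^3 + 2.06*o^2 - 1.16*o - 4.3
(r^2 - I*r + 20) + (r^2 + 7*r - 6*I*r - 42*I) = 2*r^2 + 7*r - 7*I*r + 20 - 42*I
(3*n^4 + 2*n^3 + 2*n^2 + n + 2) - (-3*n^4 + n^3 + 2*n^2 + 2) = 6*n^4 + n^3 + n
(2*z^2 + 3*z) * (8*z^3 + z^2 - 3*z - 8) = 16*z^5 + 26*z^4 - 3*z^3 - 25*z^2 - 24*z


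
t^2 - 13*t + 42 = (t - 7)*(t - 6)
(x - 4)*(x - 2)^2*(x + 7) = x^4 - x^3 - 36*x^2 + 124*x - 112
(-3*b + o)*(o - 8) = -3*b*o + 24*b + o^2 - 8*o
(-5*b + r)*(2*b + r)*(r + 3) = -10*b^2*r - 30*b^2 - 3*b*r^2 - 9*b*r + r^3 + 3*r^2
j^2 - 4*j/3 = j*(j - 4/3)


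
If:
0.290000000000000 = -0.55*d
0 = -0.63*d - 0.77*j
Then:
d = -0.53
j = 0.43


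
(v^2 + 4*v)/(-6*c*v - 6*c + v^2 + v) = v*(v + 4)/(-6*c*v - 6*c + v^2 + v)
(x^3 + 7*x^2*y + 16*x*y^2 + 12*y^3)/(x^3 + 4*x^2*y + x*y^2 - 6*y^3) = (x + 2*y)/(x - y)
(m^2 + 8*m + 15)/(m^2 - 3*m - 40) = (m + 3)/(m - 8)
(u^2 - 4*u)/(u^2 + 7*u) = (u - 4)/(u + 7)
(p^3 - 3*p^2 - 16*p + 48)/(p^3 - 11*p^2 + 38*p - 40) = (p^2 + p - 12)/(p^2 - 7*p + 10)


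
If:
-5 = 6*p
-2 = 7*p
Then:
No Solution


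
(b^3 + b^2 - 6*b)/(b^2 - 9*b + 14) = b*(b + 3)/(b - 7)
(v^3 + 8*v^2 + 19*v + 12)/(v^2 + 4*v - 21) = (v^3 + 8*v^2 + 19*v + 12)/(v^2 + 4*v - 21)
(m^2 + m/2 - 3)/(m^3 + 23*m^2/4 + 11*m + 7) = 2*(2*m - 3)/(4*m^2 + 15*m + 14)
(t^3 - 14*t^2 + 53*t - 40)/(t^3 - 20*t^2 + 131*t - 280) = (t - 1)/(t - 7)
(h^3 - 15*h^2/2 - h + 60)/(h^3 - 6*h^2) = 1 - 3/(2*h) - 10/h^2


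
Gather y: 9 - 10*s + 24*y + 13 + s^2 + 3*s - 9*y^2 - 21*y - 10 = s^2 - 7*s - 9*y^2 + 3*y + 12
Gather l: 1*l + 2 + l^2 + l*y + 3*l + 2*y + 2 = l^2 + l*(y + 4) + 2*y + 4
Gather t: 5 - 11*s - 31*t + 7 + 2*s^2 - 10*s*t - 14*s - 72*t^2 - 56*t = 2*s^2 - 25*s - 72*t^2 + t*(-10*s - 87) + 12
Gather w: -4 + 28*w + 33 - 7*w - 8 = 21*w + 21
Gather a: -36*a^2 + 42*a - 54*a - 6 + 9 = -36*a^2 - 12*a + 3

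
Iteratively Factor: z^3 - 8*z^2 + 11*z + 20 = (z - 5)*(z^2 - 3*z - 4) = (z - 5)*(z - 4)*(z + 1)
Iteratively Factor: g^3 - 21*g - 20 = (g - 5)*(g^2 + 5*g + 4) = (g - 5)*(g + 4)*(g + 1)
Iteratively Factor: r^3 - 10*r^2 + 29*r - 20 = (r - 5)*(r^2 - 5*r + 4) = (r - 5)*(r - 4)*(r - 1)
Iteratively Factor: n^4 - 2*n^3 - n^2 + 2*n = (n - 2)*(n^3 - n) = n*(n - 2)*(n^2 - 1) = n*(n - 2)*(n - 1)*(n + 1)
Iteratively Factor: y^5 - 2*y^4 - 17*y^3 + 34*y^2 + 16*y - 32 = (y - 4)*(y^4 + 2*y^3 - 9*y^2 - 2*y + 8) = (y - 4)*(y - 2)*(y^3 + 4*y^2 - y - 4) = (y - 4)*(y - 2)*(y - 1)*(y^2 + 5*y + 4) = (y - 4)*(y - 2)*(y - 1)*(y + 1)*(y + 4)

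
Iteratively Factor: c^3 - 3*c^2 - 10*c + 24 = (c - 4)*(c^2 + c - 6) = (c - 4)*(c - 2)*(c + 3)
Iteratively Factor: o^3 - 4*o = (o - 2)*(o^2 + 2*o) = (o - 2)*(o + 2)*(o)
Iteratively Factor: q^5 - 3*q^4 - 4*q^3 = (q)*(q^4 - 3*q^3 - 4*q^2) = q^2*(q^3 - 3*q^2 - 4*q) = q^2*(q + 1)*(q^2 - 4*q) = q^3*(q + 1)*(q - 4)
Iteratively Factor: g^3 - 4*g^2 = (g)*(g^2 - 4*g) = g^2*(g - 4)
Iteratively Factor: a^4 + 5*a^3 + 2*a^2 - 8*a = (a + 2)*(a^3 + 3*a^2 - 4*a) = (a + 2)*(a + 4)*(a^2 - a) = a*(a + 2)*(a + 4)*(a - 1)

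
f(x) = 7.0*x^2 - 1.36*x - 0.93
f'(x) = 14.0*x - 1.36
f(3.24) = 68.15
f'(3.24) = 44.00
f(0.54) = 0.38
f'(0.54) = 6.20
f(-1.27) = 12.09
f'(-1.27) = -19.14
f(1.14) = 6.62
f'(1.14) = 14.60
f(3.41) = 75.83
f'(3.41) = 46.38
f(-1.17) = 10.24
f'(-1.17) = -17.74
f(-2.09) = 32.49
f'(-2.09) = -30.62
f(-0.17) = -0.50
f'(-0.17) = -3.74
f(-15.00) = 1594.47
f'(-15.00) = -211.36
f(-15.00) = 1594.47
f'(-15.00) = -211.36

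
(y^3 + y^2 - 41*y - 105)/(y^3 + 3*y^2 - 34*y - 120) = (y^2 - 4*y - 21)/(y^2 - 2*y - 24)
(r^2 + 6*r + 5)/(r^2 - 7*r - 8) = (r + 5)/(r - 8)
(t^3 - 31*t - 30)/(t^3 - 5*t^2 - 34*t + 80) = (t^2 - 5*t - 6)/(t^2 - 10*t + 16)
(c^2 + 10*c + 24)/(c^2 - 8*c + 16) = (c^2 + 10*c + 24)/(c^2 - 8*c + 16)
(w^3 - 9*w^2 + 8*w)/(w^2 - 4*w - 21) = w*(-w^2 + 9*w - 8)/(-w^2 + 4*w + 21)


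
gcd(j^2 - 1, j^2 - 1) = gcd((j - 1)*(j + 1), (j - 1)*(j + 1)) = j^2 - 1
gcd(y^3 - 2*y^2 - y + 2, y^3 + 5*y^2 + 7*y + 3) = y + 1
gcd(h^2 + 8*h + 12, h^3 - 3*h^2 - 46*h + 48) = h + 6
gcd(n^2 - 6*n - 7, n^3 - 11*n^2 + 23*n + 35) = n^2 - 6*n - 7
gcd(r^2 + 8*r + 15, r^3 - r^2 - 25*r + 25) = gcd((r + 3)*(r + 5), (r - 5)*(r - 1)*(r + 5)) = r + 5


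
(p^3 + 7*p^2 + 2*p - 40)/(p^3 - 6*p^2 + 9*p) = (p^3 + 7*p^2 + 2*p - 40)/(p*(p^2 - 6*p + 9))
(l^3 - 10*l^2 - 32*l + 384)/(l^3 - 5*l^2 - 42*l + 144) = (l - 8)/(l - 3)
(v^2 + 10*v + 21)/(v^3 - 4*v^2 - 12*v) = (v^2 + 10*v + 21)/(v*(v^2 - 4*v - 12))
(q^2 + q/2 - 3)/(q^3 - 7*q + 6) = (q^2 + q/2 - 3)/(q^3 - 7*q + 6)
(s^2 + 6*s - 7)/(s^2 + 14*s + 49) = (s - 1)/(s + 7)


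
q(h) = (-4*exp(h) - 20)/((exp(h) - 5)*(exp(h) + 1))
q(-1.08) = 3.42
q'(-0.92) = -0.42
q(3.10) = -0.27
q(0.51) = 3.00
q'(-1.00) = -0.41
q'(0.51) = 0.37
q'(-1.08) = -0.40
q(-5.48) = 3.99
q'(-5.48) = -0.01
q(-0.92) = 3.36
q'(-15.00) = 0.00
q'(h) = -(-4*exp(h) - 20)*exp(h)/((exp(h) - 5)*(exp(h) + 1)^2) - (-4*exp(h) - 20)*exp(h)/((exp(h) - 5)^2*(exp(h) + 1)) - 4*exp(h)/((exp(h) - 5)*(exp(h) + 1)) = 4*(exp(2*h) + 10*exp(h) - 15)*exp(h)/(exp(4*h) - 8*exp(3*h) + 6*exp(2*h) + 40*exp(h) + 25)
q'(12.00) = 0.00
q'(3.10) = 0.39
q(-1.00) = 3.39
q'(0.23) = -0.06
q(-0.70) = 3.26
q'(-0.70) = -0.43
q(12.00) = 0.00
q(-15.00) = 4.00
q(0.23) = 2.96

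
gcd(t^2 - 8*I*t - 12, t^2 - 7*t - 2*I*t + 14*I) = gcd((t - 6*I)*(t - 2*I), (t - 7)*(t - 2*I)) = t - 2*I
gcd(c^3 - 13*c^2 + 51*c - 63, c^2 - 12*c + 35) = c - 7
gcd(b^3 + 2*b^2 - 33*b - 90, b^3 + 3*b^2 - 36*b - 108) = b^2 - 3*b - 18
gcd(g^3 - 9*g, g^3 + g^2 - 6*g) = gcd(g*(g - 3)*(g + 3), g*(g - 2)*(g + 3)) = g^2 + 3*g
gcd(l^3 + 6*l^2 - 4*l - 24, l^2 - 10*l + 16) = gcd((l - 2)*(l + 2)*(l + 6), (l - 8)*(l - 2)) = l - 2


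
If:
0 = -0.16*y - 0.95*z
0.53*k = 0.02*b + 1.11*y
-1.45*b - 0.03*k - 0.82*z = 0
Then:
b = -0.307997984657392*z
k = -12.4467640748927*z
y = -5.9375*z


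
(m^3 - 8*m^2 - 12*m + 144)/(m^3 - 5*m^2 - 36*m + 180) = (m^2 - 2*m - 24)/(m^2 + m - 30)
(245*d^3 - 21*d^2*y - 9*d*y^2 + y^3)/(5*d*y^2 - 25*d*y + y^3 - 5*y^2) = (49*d^2 - 14*d*y + y^2)/(y*(y - 5))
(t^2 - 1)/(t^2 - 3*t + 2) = (t + 1)/(t - 2)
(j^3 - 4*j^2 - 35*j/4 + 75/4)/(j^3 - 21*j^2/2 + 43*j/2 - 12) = (2*j^2 - 5*j - 25)/(2*(j^2 - 9*j + 8))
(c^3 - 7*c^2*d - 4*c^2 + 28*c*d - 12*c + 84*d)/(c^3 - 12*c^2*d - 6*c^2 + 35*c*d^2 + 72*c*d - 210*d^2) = (c + 2)/(c - 5*d)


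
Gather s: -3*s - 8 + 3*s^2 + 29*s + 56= 3*s^2 + 26*s + 48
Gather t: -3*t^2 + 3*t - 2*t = -3*t^2 + t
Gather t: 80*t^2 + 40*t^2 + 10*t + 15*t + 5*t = 120*t^2 + 30*t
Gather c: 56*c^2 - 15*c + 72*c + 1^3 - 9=56*c^2 + 57*c - 8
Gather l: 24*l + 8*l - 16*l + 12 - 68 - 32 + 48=16*l - 40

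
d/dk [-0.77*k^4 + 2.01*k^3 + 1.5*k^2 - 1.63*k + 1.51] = -3.08*k^3 + 6.03*k^2 + 3.0*k - 1.63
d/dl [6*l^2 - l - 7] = 12*l - 1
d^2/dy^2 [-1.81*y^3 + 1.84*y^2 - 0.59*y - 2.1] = 3.68 - 10.86*y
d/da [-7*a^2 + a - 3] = 1 - 14*a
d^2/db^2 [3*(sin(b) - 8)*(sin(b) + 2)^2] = -27*sin(b)^3 + 48*sin(b)^2 + 102*sin(b) - 24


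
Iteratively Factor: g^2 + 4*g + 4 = (g + 2)*(g + 2)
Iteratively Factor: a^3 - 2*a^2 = (a)*(a^2 - 2*a) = a*(a - 2)*(a)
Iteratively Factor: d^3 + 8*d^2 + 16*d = (d + 4)*(d^2 + 4*d) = (d + 4)^2*(d)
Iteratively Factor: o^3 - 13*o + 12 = (o + 4)*(o^2 - 4*o + 3) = (o - 1)*(o + 4)*(o - 3)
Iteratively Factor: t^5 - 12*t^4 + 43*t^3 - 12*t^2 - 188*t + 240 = (t - 2)*(t^4 - 10*t^3 + 23*t^2 + 34*t - 120) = (t - 4)*(t - 2)*(t^3 - 6*t^2 - t + 30) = (t - 4)*(t - 2)*(t + 2)*(t^2 - 8*t + 15) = (t - 4)*(t - 3)*(t - 2)*(t + 2)*(t - 5)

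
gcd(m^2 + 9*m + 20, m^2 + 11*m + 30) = m + 5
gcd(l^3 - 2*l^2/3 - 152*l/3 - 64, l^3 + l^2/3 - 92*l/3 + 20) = l + 6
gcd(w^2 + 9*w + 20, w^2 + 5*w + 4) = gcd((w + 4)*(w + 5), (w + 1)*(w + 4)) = w + 4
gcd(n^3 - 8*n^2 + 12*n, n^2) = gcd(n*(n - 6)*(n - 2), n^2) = n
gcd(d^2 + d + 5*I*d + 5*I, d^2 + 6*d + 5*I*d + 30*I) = d + 5*I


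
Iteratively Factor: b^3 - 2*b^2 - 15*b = (b + 3)*(b^2 - 5*b) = b*(b + 3)*(b - 5)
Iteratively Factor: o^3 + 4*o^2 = (o)*(o^2 + 4*o) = o^2*(o + 4)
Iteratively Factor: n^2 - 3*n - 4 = (n + 1)*(n - 4)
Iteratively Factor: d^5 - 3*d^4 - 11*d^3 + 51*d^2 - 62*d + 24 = (d - 1)*(d^4 - 2*d^3 - 13*d^2 + 38*d - 24) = (d - 2)*(d - 1)*(d^3 - 13*d + 12) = (d - 3)*(d - 2)*(d - 1)*(d^2 + 3*d - 4) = (d - 3)*(d - 2)*(d - 1)^2*(d + 4)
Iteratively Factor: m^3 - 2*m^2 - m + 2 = (m - 2)*(m^2 - 1) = (m - 2)*(m - 1)*(m + 1)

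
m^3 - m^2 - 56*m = m*(m - 8)*(m + 7)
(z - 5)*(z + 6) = z^2 + z - 30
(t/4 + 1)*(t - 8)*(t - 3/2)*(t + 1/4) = t^4/4 - 21*t^3/16 - 219*t^2/32 + 83*t/8 + 3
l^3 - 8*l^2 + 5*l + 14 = (l - 7)*(l - 2)*(l + 1)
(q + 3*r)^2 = q^2 + 6*q*r + 9*r^2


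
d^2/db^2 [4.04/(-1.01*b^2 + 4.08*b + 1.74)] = (-8.242408*b^2 + 33.296064*b + 4.04*(2.02*b - 4.08)*(4.04*b - 8.16) + 14.199792)/(-1.01*b^2 + 4.08*b + 1.74)^3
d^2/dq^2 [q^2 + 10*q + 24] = 2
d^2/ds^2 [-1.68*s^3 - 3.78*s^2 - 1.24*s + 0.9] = -10.08*s - 7.56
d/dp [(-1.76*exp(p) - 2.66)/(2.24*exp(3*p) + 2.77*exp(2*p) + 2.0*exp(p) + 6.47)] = (7.8848*exp(3*p) + 22.7504*exp(2*p) + 14.7364*exp(p) - 6.0672)*exp(p)/(5.0176*exp(6*p) + 12.4096*exp(5*p) + 16.6329*exp(4*p) + 40.0656*exp(3*p) + 39.8438*exp(2*p) + 25.88*exp(p) + 41.8609)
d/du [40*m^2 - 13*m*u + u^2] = -13*m + 2*u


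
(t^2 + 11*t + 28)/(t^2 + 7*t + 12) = (t + 7)/(t + 3)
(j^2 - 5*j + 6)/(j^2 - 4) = (j - 3)/(j + 2)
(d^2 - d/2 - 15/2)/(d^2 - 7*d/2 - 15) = (d - 3)/(d - 6)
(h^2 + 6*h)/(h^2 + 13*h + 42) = h/(h + 7)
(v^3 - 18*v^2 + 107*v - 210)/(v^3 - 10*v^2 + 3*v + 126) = (v - 5)/(v + 3)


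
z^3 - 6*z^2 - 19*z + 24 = (z - 8)*(z - 1)*(z + 3)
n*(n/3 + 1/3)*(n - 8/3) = n^3/3 - 5*n^2/9 - 8*n/9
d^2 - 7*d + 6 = (d - 6)*(d - 1)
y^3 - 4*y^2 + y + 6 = (y - 3)*(y - 2)*(y + 1)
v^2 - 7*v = v*(v - 7)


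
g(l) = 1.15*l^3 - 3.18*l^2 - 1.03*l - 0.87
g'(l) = 3.45*l^2 - 6.36*l - 1.03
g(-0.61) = -1.69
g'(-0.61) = 4.13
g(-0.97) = -3.91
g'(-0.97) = 8.39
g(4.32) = 28.05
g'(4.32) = 35.88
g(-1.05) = -4.63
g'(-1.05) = 9.45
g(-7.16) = -578.64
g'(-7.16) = 221.37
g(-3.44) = -81.77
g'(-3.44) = 61.67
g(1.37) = -5.29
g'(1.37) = -3.27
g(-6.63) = -468.97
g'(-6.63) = 192.79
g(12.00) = 1516.05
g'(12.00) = 419.45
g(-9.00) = -1087.53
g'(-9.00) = 335.66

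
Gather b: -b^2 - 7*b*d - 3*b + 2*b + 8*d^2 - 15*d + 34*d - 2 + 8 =-b^2 + b*(-7*d - 1) + 8*d^2 + 19*d + 6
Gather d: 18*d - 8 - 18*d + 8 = 0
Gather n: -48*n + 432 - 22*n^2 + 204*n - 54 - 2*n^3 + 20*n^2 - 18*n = -2*n^3 - 2*n^2 + 138*n + 378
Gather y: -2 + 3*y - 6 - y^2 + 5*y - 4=-y^2 + 8*y - 12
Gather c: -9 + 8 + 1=0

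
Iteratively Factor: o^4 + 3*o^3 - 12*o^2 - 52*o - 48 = (o + 3)*(o^3 - 12*o - 16) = (o + 2)*(o + 3)*(o^2 - 2*o - 8) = (o + 2)^2*(o + 3)*(o - 4)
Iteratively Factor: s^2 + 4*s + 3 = (s + 1)*(s + 3)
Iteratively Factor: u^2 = (u)*(u)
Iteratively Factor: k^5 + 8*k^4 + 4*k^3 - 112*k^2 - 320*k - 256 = (k + 2)*(k^4 + 6*k^3 - 8*k^2 - 96*k - 128) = (k + 2)*(k + 4)*(k^3 + 2*k^2 - 16*k - 32) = (k + 2)^2*(k + 4)*(k^2 - 16) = (k - 4)*(k + 2)^2*(k + 4)*(k + 4)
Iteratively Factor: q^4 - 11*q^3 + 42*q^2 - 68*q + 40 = (q - 5)*(q^3 - 6*q^2 + 12*q - 8) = (q - 5)*(q - 2)*(q^2 - 4*q + 4) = (q - 5)*(q - 2)^2*(q - 2)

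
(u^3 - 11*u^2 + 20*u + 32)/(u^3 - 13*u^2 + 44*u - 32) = (u + 1)/(u - 1)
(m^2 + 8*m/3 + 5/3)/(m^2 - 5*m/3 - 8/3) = (3*m + 5)/(3*m - 8)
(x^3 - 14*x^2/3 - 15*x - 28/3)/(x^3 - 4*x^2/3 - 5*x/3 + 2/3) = (3*x^2 - 17*x - 28)/(3*x^2 - 7*x + 2)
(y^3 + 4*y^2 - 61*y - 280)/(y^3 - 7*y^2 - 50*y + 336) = (y + 5)/(y - 6)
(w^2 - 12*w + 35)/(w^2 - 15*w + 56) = (w - 5)/(w - 8)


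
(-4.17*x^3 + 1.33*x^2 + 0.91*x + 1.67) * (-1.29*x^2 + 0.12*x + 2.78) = 5.3793*x^5 - 2.2161*x^4 - 12.6069*x^3 + 1.6523*x^2 + 2.7302*x + 4.6426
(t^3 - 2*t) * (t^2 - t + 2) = t^5 - t^4 + 2*t^2 - 4*t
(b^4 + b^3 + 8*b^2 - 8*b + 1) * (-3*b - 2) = -3*b^5 - 5*b^4 - 26*b^3 + 8*b^2 + 13*b - 2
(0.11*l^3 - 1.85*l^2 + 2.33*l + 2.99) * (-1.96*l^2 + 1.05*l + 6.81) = -0.2156*l^5 + 3.7415*l^4 - 5.7602*l^3 - 16.0124*l^2 + 19.0068*l + 20.3619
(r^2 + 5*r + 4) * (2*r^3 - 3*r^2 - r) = 2*r^5 + 7*r^4 - 8*r^3 - 17*r^2 - 4*r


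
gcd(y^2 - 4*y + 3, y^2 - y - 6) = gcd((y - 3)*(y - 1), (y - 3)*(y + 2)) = y - 3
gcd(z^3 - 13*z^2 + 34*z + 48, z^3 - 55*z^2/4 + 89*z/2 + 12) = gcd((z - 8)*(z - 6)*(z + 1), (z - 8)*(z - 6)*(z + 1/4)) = z^2 - 14*z + 48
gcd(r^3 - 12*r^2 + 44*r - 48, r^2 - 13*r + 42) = r - 6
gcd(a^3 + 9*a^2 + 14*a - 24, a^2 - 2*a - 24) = a + 4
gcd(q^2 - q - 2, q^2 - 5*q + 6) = q - 2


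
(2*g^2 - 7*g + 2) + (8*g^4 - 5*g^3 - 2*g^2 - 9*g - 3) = 8*g^4 - 5*g^3 - 16*g - 1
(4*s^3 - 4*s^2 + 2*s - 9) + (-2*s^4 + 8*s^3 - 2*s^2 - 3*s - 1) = -2*s^4 + 12*s^3 - 6*s^2 - s - 10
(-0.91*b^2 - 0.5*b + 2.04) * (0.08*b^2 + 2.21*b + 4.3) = -0.0728*b^4 - 2.0511*b^3 - 4.8548*b^2 + 2.3584*b + 8.772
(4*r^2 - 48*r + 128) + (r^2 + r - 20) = 5*r^2 - 47*r + 108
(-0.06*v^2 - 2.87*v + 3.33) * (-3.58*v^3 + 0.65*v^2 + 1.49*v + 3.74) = 0.2148*v^5 + 10.2356*v^4 - 13.8763*v^3 - 2.3362*v^2 - 5.7721*v + 12.4542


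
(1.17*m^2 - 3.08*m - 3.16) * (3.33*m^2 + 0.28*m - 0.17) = 3.8961*m^4 - 9.9288*m^3 - 11.5841*m^2 - 0.3612*m + 0.5372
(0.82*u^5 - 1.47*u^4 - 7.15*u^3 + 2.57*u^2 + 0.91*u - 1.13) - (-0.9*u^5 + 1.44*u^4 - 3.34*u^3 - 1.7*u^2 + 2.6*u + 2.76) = 1.72*u^5 - 2.91*u^4 - 3.81*u^3 + 4.27*u^2 - 1.69*u - 3.89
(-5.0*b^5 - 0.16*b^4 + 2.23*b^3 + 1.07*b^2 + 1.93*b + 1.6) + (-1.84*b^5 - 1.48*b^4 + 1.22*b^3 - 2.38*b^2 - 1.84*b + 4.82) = -6.84*b^5 - 1.64*b^4 + 3.45*b^3 - 1.31*b^2 + 0.0899999999999999*b + 6.42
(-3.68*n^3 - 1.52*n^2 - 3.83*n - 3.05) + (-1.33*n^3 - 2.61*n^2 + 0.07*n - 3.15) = -5.01*n^3 - 4.13*n^2 - 3.76*n - 6.2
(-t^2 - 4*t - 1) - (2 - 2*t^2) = t^2 - 4*t - 3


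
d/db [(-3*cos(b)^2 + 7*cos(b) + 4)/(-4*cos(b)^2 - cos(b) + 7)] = (-31*cos(b)^2 + 10*cos(b) - 53)*sin(b)/(-4*sin(b)^2 + cos(b) - 3)^2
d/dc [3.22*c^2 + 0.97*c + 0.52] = 6.44*c + 0.97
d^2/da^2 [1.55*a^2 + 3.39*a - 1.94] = 3.10000000000000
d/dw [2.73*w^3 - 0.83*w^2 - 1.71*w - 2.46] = 8.19*w^2 - 1.66*w - 1.71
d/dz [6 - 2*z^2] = -4*z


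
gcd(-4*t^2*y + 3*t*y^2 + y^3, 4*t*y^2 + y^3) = 4*t*y + y^2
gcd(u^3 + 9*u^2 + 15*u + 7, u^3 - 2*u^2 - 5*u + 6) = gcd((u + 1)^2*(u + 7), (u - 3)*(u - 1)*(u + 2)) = 1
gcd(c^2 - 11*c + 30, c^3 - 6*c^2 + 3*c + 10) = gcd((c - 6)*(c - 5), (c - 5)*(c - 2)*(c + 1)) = c - 5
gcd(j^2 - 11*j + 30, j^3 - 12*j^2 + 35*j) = j - 5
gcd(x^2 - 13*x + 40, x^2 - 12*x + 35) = x - 5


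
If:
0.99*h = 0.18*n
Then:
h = 0.181818181818182*n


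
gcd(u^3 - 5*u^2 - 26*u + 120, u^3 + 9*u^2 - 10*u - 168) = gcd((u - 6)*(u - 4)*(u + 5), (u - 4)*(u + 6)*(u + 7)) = u - 4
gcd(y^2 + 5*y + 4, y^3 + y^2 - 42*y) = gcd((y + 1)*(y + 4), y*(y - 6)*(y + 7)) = 1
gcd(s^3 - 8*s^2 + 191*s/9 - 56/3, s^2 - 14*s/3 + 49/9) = s - 7/3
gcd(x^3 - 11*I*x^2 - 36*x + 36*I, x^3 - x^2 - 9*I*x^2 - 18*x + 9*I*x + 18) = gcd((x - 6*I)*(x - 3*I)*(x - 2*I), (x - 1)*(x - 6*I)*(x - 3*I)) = x^2 - 9*I*x - 18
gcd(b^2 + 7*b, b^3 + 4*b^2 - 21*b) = b^2 + 7*b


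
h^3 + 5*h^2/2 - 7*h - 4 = (h - 2)*(h + 1/2)*(h + 4)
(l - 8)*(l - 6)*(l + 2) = l^3 - 12*l^2 + 20*l + 96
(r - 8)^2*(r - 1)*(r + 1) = r^4 - 16*r^3 + 63*r^2 + 16*r - 64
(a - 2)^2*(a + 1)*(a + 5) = a^4 + 2*a^3 - 15*a^2 + 4*a + 20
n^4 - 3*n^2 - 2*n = n*(n - 2)*(n + 1)^2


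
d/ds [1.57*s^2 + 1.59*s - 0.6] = 3.14*s + 1.59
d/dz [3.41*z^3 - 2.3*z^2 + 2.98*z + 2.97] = 10.23*z^2 - 4.6*z + 2.98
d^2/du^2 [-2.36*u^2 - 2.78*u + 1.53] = -4.72000000000000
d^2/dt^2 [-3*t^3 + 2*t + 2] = -18*t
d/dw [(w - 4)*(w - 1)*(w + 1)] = 3*w^2 - 8*w - 1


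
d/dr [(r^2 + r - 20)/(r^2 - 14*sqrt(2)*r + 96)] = (-2*(r - 7*sqrt(2))*(r^2 + r - 20) + (2*r + 1)*(r^2 - 14*sqrt(2)*r + 96))/(r^2 - 14*sqrt(2)*r + 96)^2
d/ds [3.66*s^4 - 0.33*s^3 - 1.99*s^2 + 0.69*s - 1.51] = 14.64*s^3 - 0.99*s^2 - 3.98*s + 0.69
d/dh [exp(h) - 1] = exp(h)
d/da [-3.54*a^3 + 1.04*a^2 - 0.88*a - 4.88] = -10.62*a^2 + 2.08*a - 0.88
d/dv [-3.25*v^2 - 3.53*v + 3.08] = -6.5*v - 3.53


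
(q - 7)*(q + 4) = q^2 - 3*q - 28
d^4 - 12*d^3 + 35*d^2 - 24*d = d*(d - 8)*(d - 3)*(d - 1)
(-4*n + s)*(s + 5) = -4*n*s - 20*n + s^2 + 5*s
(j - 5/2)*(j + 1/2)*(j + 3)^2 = j^4 + 4*j^3 - 17*j^2/4 - 51*j/2 - 45/4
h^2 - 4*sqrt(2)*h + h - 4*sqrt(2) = (h + 1)*(h - 4*sqrt(2))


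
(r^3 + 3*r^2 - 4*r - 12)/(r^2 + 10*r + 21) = (r^2 - 4)/(r + 7)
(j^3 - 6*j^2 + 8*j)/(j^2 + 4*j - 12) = j*(j - 4)/(j + 6)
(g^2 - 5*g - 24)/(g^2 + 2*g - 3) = (g - 8)/(g - 1)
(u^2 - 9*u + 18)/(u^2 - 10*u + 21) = (u - 6)/(u - 7)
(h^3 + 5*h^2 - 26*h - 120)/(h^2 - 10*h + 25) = (h^2 + 10*h + 24)/(h - 5)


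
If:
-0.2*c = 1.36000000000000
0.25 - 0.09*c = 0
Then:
No Solution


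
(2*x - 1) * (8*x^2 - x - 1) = 16*x^3 - 10*x^2 - x + 1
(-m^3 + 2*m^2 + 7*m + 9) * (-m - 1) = m^4 - m^3 - 9*m^2 - 16*m - 9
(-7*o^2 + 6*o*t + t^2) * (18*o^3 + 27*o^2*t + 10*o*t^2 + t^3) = -126*o^5 - 81*o^4*t + 110*o^3*t^2 + 80*o^2*t^3 + 16*o*t^4 + t^5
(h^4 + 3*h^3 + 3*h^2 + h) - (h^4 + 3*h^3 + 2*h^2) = h^2 + h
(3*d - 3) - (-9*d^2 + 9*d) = 9*d^2 - 6*d - 3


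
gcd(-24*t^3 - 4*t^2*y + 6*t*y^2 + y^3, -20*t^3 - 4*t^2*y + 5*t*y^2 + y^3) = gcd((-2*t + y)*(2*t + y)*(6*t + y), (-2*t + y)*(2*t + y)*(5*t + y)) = -4*t^2 + y^2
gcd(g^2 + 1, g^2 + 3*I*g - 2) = g + I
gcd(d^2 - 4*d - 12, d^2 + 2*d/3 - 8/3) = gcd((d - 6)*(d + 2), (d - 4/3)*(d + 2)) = d + 2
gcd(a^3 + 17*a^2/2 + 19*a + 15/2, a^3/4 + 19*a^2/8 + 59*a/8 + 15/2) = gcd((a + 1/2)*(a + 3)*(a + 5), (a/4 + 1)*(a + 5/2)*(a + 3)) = a + 3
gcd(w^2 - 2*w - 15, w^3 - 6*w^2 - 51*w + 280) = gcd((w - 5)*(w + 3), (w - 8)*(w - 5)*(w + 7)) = w - 5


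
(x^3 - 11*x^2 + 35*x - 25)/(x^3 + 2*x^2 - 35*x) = (x^2 - 6*x + 5)/(x*(x + 7))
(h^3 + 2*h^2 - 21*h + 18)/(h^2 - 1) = (h^2 + 3*h - 18)/(h + 1)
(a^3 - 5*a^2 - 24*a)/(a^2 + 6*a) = (a^2 - 5*a - 24)/(a + 6)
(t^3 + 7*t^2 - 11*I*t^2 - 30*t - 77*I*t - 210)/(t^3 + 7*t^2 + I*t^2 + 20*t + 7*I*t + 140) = (t^2 - 11*I*t - 30)/(t^2 + I*t + 20)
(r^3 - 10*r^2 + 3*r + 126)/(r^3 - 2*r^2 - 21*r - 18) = (r - 7)/(r + 1)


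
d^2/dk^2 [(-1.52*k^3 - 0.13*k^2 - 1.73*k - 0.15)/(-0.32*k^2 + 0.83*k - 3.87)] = (-4.44089209850063e-16*k^5 + 8.88178419700125e-16*k^4 - 1.24712*k^3 - 30.168144*k^2 + 123.495696*k + 14.84301)/(0.032768*k^6 - 0.254976*k^5 + 1.850208*k^4 - 6.739019*k^3 + 22.375953*k^2 - 37.292481*k + 57.960603)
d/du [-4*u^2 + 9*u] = 9 - 8*u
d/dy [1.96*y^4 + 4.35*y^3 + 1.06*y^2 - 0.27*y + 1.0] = 7.84*y^3 + 13.05*y^2 + 2.12*y - 0.27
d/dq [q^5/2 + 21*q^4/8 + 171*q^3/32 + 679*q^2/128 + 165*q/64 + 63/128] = 5*q^4/2 + 21*q^3/2 + 513*q^2/32 + 679*q/64 + 165/64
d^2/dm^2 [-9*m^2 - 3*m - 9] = -18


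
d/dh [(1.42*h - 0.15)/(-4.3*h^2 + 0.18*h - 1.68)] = (6.106*h^2 - 1.29*h - 2.3586)/(18.49*h^4 - 1.548*h^3 + 14.4804*h^2 - 0.6048*h + 2.8224)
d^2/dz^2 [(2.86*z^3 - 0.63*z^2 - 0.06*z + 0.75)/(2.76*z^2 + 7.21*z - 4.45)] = (-2.8421709430404e-14*z^5 + 391.761476*z^3 - 562.71678*z^2 + 424.93758*z + 67.59786)/(21.024576*z^6 + 164.768688*z^5 + 328.733388*z^4 - 156.513959*z^3 - 530.023035*z^2 + 428.328075*z - 88.121125)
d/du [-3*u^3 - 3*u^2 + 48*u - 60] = -9*u^2 - 6*u + 48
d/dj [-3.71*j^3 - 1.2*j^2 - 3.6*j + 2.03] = -11.13*j^2 - 2.4*j - 3.6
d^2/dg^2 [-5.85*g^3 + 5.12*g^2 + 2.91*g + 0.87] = 10.24 - 35.1*g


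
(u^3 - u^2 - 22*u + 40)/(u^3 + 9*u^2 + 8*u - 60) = (u - 4)/(u + 6)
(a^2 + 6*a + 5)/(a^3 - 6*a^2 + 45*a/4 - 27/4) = 4*(a^2 + 6*a + 5)/(4*a^3 - 24*a^2 + 45*a - 27)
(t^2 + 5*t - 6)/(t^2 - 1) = (t + 6)/(t + 1)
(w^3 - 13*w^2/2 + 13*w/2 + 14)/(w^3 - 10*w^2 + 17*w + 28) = (w - 7/2)/(w - 7)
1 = 1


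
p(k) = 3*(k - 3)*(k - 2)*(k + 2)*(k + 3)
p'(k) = 3*(k - 3)*(k - 2)*(k + 2) + 3*(k - 3)*(k - 2)*(k + 3) + 3*(k - 3)*(k + 2)*(k + 3) + 3*(k - 2)*(k + 2)*(k + 3) = 12*k^3 - 78*k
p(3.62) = 112.10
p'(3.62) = 286.90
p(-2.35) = -15.88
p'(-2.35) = 27.57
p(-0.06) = 107.86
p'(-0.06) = 4.68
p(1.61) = 27.07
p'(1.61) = -75.50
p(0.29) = 104.74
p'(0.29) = -22.33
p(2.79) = -13.80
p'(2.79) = 42.99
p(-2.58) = -18.68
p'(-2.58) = -4.84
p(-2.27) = -13.31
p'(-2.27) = 36.70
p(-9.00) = 16632.00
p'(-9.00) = -8046.00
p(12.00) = 56700.00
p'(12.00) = 19800.00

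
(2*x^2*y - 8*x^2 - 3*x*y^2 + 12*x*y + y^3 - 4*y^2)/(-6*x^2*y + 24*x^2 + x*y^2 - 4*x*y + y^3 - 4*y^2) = (-x + y)/(3*x + y)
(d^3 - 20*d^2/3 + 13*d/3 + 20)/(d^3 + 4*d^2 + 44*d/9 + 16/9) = 3*(d^2 - 8*d + 15)/(3*d^2 + 8*d + 4)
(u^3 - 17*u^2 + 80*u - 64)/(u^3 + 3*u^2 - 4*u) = (u^2 - 16*u + 64)/(u*(u + 4))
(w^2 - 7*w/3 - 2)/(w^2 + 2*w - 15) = (w + 2/3)/(w + 5)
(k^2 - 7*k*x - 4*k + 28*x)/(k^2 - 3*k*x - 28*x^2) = (k - 4)/(k + 4*x)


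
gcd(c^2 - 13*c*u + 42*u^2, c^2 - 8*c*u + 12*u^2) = -c + 6*u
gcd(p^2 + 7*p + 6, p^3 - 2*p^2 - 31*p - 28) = p + 1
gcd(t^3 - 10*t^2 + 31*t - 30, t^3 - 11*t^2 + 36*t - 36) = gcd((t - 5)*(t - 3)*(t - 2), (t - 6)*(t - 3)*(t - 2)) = t^2 - 5*t + 6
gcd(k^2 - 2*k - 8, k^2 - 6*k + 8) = k - 4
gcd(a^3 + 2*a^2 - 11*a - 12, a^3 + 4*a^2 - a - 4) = a^2 + 5*a + 4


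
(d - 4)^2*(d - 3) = d^3 - 11*d^2 + 40*d - 48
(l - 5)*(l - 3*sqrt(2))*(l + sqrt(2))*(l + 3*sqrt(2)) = l^4 - 5*l^3 + sqrt(2)*l^3 - 18*l^2 - 5*sqrt(2)*l^2 - 18*sqrt(2)*l + 90*l + 90*sqrt(2)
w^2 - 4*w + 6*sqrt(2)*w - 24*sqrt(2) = (w - 4)*(w + 6*sqrt(2))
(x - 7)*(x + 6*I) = x^2 - 7*x + 6*I*x - 42*I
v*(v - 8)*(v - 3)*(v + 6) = v^4 - 5*v^3 - 42*v^2 + 144*v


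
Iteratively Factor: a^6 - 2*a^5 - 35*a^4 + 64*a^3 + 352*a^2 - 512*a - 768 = (a + 4)*(a^5 - 6*a^4 - 11*a^3 + 108*a^2 - 80*a - 192) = (a - 3)*(a + 4)*(a^4 - 3*a^3 - 20*a^2 + 48*a + 64) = (a - 3)*(a + 1)*(a + 4)*(a^3 - 4*a^2 - 16*a + 64) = (a - 4)*(a - 3)*(a + 1)*(a + 4)*(a^2 - 16) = (a - 4)^2*(a - 3)*(a + 1)*(a + 4)*(a + 4)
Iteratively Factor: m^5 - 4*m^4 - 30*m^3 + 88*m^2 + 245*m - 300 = (m - 5)*(m^4 + m^3 - 25*m^2 - 37*m + 60) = (m - 5)*(m + 4)*(m^3 - 3*m^2 - 13*m + 15) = (m - 5)*(m - 1)*(m + 4)*(m^2 - 2*m - 15) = (m - 5)*(m - 1)*(m + 3)*(m + 4)*(m - 5)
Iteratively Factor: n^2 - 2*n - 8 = (n - 4)*(n + 2)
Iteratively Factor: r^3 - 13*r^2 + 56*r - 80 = (r - 4)*(r^2 - 9*r + 20) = (r - 4)^2*(r - 5)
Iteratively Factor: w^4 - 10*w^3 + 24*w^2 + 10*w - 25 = (w - 5)*(w^3 - 5*w^2 - w + 5) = (w - 5)*(w + 1)*(w^2 - 6*w + 5) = (w - 5)*(w - 1)*(w + 1)*(w - 5)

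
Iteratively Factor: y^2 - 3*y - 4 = (y - 4)*(y + 1)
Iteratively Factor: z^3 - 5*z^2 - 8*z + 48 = (z + 3)*(z^2 - 8*z + 16) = (z - 4)*(z + 3)*(z - 4)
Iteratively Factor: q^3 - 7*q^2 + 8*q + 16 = (q - 4)*(q^2 - 3*q - 4) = (q - 4)*(q + 1)*(q - 4)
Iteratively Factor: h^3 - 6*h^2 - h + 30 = (h - 5)*(h^2 - h - 6) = (h - 5)*(h - 3)*(h + 2)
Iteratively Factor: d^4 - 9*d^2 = (d + 3)*(d^3 - 3*d^2) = d*(d + 3)*(d^2 - 3*d) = d^2*(d + 3)*(d - 3)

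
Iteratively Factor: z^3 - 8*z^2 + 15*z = (z - 3)*(z^2 - 5*z) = z*(z - 3)*(z - 5)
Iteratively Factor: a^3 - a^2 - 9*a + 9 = (a + 3)*(a^2 - 4*a + 3) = (a - 1)*(a + 3)*(a - 3)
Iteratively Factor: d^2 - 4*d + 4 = (d - 2)*(d - 2)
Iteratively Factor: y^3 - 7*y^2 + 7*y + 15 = (y - 5)*(y^2 - 2*y - 3) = (y - 5)*(y - 3)*(y + 1)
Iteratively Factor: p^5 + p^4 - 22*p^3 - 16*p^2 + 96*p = (p + 4)*(p^4 - 3*p^3 - 10*p^2 + 24*p) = (p + 3)*(p + 4)*(p^3 - 6*p^2 + 8*p) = p*(p + 3)*(p + 4)*(p^2 - 6*p + 8) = p*(p - 2)*(p + 3)*(p + 4)*(p - 4)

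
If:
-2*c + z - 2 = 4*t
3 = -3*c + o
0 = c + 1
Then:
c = -1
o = 0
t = z/4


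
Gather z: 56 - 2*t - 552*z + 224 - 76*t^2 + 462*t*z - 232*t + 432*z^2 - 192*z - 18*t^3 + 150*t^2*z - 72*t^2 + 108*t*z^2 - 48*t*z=-18*t^3 - 148*t^2 - 234*t + z^2*(108*t + 432) + z*(150*t^2 + 414*t - 744) + 280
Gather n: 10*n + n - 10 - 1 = 11*n - 11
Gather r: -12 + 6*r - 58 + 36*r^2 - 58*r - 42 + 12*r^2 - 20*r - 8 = 48*r^2 - 72*r - 120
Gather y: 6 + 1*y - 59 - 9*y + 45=-8*y - 8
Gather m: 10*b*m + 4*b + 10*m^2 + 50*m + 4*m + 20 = 4*b + 10*m^2 + m*(10*b + 54) + 20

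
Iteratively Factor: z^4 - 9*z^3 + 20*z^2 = (z)*(z^3 - 9*z^2 + 20*z) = z*(z - 4)*(z^2 - 5*z) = z^2*(z - 4)*(z - 5)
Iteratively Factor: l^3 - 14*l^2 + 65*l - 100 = (l - 5)*(l^2 - 9*l + 20) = (l - 5)^2*(l - 4)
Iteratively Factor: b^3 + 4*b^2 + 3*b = (b + 1)*(b^2 + 3*b) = b*(b + 1)*(b + 3)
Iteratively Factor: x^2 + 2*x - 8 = (x + 4)*(x - 2)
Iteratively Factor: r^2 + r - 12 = (r - 3)*(r + 4)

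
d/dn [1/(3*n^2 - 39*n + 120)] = (13 - 2*n)/(3*(n^2 - 13*n + 40)^2)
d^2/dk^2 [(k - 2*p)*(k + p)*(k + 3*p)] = 6*k + 4*p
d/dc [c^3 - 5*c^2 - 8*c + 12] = 3*c^2 - 10*c - 8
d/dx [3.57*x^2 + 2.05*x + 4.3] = 7.14*x + 2.05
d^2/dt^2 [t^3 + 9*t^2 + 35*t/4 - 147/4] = 6*t + 18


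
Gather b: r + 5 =r + 5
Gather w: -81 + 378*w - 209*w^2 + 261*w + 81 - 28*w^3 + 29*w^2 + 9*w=-28*w^3 - 180*w^2 + 648*w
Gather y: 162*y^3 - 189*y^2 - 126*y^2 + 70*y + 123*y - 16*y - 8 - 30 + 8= 162*y^3 - 315*y^2 + 177*y - 30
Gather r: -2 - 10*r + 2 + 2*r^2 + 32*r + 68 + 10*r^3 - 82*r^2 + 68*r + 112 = 10*r^3 - 80*r^2 + 90*r + 180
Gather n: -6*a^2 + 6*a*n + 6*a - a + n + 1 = -6*a^2 + 5*a + n*(6*a + 1) + 1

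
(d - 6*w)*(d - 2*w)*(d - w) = d^3 - 9*d^2*w + 20*d*w^2 - 12*w^3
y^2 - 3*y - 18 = (y - 6)*(y + 3)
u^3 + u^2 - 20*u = u*(u - 4)*(u + 5)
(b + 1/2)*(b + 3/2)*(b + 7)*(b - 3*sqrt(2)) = b^4 - 3*sqrt(2)*b^3 + 9*b^3 - 27*sqrt(2)*b^2 + 59*b^2/4 - 177*sqrt(2)*b/4 + 21*b/4 - 63*sqrt(2)/4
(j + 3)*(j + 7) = j^2 + 10*j + 21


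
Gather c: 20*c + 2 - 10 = 20*c - 8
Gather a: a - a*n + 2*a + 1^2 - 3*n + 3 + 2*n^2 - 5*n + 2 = a*(3 - n) + 2*n^2 - 8*n + 6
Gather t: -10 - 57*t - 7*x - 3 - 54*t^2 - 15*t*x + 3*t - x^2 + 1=-54*t^2 + t*(-15*x - 54) - x^2 - 7*x - 12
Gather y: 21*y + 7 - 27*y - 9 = -6*y - 2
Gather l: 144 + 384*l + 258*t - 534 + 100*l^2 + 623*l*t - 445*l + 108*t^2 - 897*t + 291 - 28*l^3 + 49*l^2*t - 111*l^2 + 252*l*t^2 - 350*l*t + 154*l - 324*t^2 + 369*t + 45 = -28*l^3 + l^2*(49*t - 11) + l*(252*t^2 + 273*t + 93) - 216*t^2 - 270*t - 54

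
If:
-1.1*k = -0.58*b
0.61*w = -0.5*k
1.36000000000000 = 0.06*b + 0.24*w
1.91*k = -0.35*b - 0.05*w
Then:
No Solution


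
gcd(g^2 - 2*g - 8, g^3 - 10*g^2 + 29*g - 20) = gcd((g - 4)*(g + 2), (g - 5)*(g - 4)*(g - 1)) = g - 4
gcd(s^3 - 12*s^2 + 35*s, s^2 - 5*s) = s^2 - 5*s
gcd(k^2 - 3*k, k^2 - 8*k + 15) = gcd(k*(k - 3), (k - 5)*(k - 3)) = k - 3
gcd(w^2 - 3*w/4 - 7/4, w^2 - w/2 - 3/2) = w + 1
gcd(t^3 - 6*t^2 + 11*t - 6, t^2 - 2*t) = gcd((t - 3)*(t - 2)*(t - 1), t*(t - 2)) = t - 2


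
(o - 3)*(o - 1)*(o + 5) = o^3 + o^2 - 17*o + 15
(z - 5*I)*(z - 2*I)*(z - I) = z^3 - 8*I*z^2 - 17*z + 10*I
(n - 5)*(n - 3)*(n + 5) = n^3 - 3*n^2 - 25*n + 75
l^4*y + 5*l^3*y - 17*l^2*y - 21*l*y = l*(l - 3)*(l + 7)*(l*y + y)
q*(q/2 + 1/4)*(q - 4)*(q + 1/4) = q^4/2 - 13*q^3/8 - 23*q^2/16 - q/4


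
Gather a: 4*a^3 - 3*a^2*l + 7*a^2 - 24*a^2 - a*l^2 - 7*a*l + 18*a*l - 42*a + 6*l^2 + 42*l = 4*a^3 + a^2*(-3*l - 17) + a*(-l^2 + 11*l - 42) + 6*l^2 + 42*l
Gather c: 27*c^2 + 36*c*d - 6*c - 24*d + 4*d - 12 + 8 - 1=27*c^2 + c*(36*d - 6) - 20*d - 5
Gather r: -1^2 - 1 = -2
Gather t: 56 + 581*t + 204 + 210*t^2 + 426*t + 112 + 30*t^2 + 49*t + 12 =240*t^2 + 1056*t + 384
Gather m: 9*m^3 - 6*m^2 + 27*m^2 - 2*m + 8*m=9*m^3 + 21*m^2 + 6*m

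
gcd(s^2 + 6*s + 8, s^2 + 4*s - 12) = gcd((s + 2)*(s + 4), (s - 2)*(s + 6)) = 1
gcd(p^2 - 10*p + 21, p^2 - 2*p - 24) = 1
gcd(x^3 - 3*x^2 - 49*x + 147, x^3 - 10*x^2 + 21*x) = x^2 - 10*x + 21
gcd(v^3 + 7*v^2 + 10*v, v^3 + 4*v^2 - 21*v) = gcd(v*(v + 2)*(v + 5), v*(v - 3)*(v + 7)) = v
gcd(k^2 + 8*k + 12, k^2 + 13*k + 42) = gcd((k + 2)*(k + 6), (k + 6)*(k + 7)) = k + 6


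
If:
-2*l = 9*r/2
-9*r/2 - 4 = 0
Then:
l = 2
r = -8/9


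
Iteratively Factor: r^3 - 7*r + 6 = (r + 3)*(r^2 - 3*r + 2) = (r - 2)*(r + 3)*(r - 1)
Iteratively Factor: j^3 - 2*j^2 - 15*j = (j - 5)*(j^2 + 3*j) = (j - 5)*(j + 3)*(j)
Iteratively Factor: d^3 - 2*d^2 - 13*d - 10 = (d + 1)*(d^2 - 3*d - 10) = (d - 5)*(d + 1)*(d + 2)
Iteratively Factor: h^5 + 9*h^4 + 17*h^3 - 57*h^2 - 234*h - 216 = (h + 3)*(h^4 + 6*h^3 - h^2 - 54*h - 72) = (h + 3)^2*(h^3 + 3*h^2 - 10*h - 24) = (h + 2)*(h + 3)^2*(h^2 + h - 12) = (h - 3)*(h + 2)*(h + 3)^2*(h + 4)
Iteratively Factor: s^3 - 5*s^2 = (s)*(s^2 - 5*s) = s^2*(s - 5)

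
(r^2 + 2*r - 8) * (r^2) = r^4 + 2*r^3 - 8*r^2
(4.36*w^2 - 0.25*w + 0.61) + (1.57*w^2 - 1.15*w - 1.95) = 5.93*w^2 - 1.4*w - 1.34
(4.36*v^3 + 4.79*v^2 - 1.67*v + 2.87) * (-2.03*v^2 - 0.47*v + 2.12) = -8.8508*v^5 - 11.7729*v^4 + 10.382*v^3 + 5.1136*v^2 - 4.8893*v + 6.0844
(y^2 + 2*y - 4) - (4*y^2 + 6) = -3*y^2 + 2*y - 10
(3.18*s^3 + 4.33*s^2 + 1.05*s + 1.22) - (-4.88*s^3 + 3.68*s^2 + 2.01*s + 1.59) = 8.06*s^3 + 0.65*s^2 - 0.96*s - 0.37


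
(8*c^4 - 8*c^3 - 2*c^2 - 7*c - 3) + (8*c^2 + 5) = 8*c^4 - 8*c^3 + 6*c^2 - 7*c + 2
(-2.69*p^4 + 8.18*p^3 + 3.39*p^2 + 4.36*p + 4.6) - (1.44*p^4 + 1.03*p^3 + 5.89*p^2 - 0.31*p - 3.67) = -4.13*p^4 + 7.15*p^3 - 2.5*p^2 + 4.67*p + 8.27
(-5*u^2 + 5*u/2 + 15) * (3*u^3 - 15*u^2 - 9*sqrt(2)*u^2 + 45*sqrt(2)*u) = -15*u^5 + 45*sqrt(2)*u^4 + 165*u^4/2 - 495*sqrt(2)*u^3/2 + 15*u^3/2 - 225*u^2 - 45*sqrt(2)*u^2/2 + 675*sqrt(2)*u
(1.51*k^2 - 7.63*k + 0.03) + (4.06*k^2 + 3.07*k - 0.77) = 5.57*k^2 - 4.56*k - 0.74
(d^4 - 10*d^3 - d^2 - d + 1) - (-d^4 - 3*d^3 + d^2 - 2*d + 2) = 2*d^4 - 7*d^3 - 2*d^2 + d - 1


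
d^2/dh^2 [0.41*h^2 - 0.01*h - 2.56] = 0.820000000000000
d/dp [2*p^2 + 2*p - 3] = 4*p + 2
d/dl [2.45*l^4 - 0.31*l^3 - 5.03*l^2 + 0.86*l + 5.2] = 9.8*l^3 - 0.93*l^2 - 10.06*l + 0.86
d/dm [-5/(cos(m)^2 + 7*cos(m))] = -5*(2*cos(m) + 7)*sin(m)/((cos(m) + 7)^2*cos(m)^2)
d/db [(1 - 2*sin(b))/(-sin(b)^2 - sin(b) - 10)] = (2*sin(b) + cos(2*b) + 20)*cos(b)/(sin(b)^2 + sin(b) + 10)^2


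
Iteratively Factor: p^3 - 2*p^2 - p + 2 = (p + 1)*(p^2 - 3*p + 2) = (p - 1)*(p + 1)*(p - 2)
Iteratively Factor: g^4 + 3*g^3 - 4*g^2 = (g - 1)*(g^3 + 4*g^2) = (g - 1)*(g + 4)*(g^2) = g*(g - 1)*(g + 4)*(g)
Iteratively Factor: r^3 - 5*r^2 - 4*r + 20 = (r - 2)*(r^2 - 3*r - 10) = (r - 5)*(r - 2)*(r + 2)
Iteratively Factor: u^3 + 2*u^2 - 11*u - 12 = (u + 1)*(u^2 + u - 12) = (u + 1)*(u + 4)*(u - 3)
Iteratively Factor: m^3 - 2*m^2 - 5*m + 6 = (m - 1)*(m^2 - m - 6) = (m - 1)*(m + 2)*(m - 3)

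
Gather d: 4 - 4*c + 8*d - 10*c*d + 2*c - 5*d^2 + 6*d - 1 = -2*c - 5*d^2 + d*(14 - 10*c) + 3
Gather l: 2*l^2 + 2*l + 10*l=2*l^2 + 12*l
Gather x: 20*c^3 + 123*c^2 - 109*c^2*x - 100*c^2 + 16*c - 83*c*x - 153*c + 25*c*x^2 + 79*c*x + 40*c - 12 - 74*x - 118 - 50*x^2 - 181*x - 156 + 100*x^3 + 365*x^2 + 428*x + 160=20*c^3 + 23*c^2 - 97*c + 100*x^3 + x^2*(25*c + 315) + x*(-109*c^2 - 4*c + 173) - 126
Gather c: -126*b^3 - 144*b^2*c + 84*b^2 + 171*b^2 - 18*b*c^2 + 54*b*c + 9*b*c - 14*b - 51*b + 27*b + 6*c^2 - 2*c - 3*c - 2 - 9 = -126*b^3 + 255*b^2 - 38*b + c^2*(6 - 18*b) + c*(-144*b^2 + 63*b - 5) - 11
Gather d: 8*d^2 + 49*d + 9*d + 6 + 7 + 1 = 8*d^2 + 58*d + 14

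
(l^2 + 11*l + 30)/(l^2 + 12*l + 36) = (l + 5)/(l + 6)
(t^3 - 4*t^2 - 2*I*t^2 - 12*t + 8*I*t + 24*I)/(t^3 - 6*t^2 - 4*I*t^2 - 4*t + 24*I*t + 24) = (t + 2)/(t - 2*I)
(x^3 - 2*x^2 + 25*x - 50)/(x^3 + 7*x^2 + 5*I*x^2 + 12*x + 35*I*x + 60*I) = (x^2 - x*(2 + 5*I) + 10*I)/(x^2 + 7*x + 12)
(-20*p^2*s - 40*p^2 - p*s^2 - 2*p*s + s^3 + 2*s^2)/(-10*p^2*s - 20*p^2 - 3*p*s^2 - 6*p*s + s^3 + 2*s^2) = (4*p + s)/(2*p + s)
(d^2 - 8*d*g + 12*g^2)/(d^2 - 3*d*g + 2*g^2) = (d - 6*g)/(d - g)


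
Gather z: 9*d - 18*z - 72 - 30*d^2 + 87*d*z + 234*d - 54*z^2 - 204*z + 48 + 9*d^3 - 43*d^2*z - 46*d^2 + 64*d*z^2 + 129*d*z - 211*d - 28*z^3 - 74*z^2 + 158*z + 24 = 9*d^3 - 76*d^2 + 32*d - 28*z^3 + z^2*(64*d - 128) + z*(-43*d^2 + 216*d - 64)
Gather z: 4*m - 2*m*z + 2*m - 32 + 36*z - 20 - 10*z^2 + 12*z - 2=6*m - 10*z^2 + z*(48 - 2*m) - 54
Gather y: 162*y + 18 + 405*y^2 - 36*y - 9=405*y^2 + 126*y + 9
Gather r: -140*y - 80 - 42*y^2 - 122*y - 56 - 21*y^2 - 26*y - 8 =-63*y^2 - 288*y - 144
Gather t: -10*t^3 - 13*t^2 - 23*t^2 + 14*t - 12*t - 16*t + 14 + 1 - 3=-10*t^3 - 36*t^2 - 14*t + 12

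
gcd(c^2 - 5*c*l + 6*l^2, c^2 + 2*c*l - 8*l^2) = c - 2*l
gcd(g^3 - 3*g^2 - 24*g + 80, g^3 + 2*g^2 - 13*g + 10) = g + 5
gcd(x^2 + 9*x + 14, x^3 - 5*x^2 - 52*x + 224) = x + 7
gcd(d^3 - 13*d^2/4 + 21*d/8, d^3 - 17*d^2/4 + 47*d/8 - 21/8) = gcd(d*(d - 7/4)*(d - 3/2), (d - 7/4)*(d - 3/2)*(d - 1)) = d^2 - 13*d/4 + 21/8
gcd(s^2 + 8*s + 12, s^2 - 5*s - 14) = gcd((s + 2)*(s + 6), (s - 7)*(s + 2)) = s + 2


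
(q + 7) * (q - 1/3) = q^2 + 20*q/3 - 7/3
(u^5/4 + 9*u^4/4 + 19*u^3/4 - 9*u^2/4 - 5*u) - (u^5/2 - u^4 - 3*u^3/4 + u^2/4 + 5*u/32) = -u^5/4 + 13*u^4/4 + 11*u^3/2 - 5*u^2/2 - 165*u/32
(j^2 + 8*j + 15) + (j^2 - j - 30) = 2*j^2 + 7*j - 15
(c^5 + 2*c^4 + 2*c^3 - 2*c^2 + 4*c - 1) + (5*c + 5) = c^5 + 2*c^4 + 2*c^3 - 2*c^2 + 9*c + 4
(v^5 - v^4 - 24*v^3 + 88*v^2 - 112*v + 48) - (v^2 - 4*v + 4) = v^5 - v^4 - 24*v^3 + 87*v^2 - 108*v + 44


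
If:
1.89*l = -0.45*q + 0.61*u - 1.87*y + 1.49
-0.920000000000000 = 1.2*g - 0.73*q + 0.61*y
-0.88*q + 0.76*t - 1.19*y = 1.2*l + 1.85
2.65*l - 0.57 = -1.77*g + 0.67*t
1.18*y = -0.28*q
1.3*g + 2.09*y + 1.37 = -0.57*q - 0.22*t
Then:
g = -1.96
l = 3.02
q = -1.64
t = 5.91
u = 6.90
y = 0.39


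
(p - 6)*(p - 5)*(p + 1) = p^3 - 10*p^2 + 19*p + 30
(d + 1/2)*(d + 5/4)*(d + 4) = d^3 + 23*d^2/4 + 61*d/8 + 5/2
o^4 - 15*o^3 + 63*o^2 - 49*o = o*(o - 7)^2*(o - 1)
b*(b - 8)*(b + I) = b^3 - 8*b^2 + I*b^2 - 8*I*b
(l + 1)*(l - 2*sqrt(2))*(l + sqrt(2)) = l^3 - sqrt(2)*l^2 + l^2 - 4*l - sqrt(2)*l - 4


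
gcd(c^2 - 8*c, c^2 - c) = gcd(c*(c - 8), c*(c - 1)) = c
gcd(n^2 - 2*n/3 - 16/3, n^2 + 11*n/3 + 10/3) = n + 2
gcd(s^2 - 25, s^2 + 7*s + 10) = s + 5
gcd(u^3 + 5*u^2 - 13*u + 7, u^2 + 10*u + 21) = u + 7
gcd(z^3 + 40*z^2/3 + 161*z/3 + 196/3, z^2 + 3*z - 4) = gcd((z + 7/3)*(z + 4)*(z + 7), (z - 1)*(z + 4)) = z + 4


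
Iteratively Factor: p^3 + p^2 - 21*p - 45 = (p + 3)*(p^2 - 2*p - 15) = (p + 3)^2*(p - 5)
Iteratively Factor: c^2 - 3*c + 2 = (c - 2)*(c - 1)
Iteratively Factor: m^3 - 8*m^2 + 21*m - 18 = (m - 3)*(m^2 - 5*m + 6) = (m - 3)^2*(m - 2)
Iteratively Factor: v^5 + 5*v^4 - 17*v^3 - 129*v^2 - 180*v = (v + 3)*(v^4 + 2*v^3 - 23*v^2 - 60*v) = v*(v + 3)*(v^3 + 2*v^2 - 23*v - 60) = v*(v - 5)*(v + 3)*(v^2 + 7*v + 12) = v*(v - 5)*(v + 3)^2*(v + 4)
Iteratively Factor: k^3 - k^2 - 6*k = (k + 2)*(k^2 - 3*k) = (k - 3)*(k + 2)*(k)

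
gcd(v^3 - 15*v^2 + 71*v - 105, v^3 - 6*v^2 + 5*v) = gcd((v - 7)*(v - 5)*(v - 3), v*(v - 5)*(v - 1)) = v - 5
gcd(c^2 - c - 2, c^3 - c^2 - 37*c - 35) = c + 1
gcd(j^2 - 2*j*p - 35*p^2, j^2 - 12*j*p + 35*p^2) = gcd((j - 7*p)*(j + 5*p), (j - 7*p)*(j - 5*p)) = -j + 7*p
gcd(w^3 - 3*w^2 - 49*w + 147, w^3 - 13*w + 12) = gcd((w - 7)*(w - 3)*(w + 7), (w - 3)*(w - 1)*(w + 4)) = w - 3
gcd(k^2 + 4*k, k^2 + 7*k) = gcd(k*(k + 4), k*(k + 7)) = k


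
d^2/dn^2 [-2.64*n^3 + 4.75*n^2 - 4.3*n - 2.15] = 9.5 - 15.84*n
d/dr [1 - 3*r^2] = -6*r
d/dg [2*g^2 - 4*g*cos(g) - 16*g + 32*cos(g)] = 4*g*sin(g) + 4*g - 32*sin(g) - 4*cos(g) - 16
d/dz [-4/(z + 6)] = 4/(z + 6)^2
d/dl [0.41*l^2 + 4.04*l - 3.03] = 0.82*l + 4.04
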